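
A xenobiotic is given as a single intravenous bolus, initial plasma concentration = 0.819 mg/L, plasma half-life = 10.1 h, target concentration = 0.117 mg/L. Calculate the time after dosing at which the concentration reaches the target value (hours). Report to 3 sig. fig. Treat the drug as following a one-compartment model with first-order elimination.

28.4 h

k = ln2 / t½ = 0.693147 / 10.1 = 0.06863 h⁻¹
t = ln(C₀ / C) / k = ln(0.8190 / 0.117) / 0.06863
  = ln(7.000) / 0.06863 = 1.946 / 0.06863 = 28.35 h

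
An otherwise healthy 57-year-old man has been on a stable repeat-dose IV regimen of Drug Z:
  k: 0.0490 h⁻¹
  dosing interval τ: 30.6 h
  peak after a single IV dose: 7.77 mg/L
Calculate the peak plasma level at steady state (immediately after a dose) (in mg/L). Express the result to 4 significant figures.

10.00 mg/L

e^(−kτ) = e^(−0.04900 × 30.6) = 0.2233
Accumulation ratio R = 1 / (1 − e^(−kτ)) = 1 / (1 − 0.2233) = 1.287
Steady-state peak = C₀ × R = 7.77 × 1.287 = 10.00 mg/L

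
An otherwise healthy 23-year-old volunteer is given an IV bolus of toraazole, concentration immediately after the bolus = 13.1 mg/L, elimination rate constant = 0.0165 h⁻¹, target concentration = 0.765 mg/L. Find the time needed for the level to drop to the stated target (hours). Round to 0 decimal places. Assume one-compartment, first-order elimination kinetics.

t = ln(C₀ / C) / k = ln(13.10 / 0.765) / 0.01650
  = ln(17.12) / 0.01650 = 2.840 / 0.01650 = 172.1 h

172 h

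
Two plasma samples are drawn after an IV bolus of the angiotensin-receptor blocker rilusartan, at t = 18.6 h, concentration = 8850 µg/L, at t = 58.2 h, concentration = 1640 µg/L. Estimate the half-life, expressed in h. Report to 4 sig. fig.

k = ln(C₁/C₂) / (t₂ − t₁) = ln(8850/1640) / (58.2 − 18.6)
  = 1.686 / 39.60 = 0.04258 h⁻¹
t½ = ln2 / k = 0.693147 / 0.04258 = 16.28 h

16.28 h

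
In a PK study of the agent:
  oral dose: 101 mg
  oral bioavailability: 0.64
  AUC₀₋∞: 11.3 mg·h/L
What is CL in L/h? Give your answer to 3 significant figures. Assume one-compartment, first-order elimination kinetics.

5.72 L/h

CL = F·Dose / AUC = 0.64 × 101 / 11.3 = 5.720 L/h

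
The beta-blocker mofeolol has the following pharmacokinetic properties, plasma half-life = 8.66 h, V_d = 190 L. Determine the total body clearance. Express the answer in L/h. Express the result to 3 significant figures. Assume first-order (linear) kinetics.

k = ln2 / t½ = 0.693147 / 8.66 = 0.08004 h⁻¹
CL = k × Vd = 0.08004 × 190 = 15.21 L/h

15.2 L/h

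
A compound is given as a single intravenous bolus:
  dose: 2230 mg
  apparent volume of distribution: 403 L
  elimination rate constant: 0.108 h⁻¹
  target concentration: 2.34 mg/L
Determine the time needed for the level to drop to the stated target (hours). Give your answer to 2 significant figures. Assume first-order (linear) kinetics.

8.0 h

C₀ = Dose / Vd = 2230 / 403 = 5.533 mg/L
t = ln(C₀ / C) / k = ln(5.533 / 2.34) / 0.1080
  = ln(2.365) / 0.1080 = 0.8608 / 0.1080 = 7.970 h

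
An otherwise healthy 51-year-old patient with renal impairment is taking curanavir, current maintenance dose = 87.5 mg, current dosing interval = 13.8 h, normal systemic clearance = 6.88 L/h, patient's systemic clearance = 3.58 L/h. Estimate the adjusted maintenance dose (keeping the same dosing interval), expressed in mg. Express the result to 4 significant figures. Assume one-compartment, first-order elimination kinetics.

To keep the same average steady-state level, dosing rate must scale with clearance.
CL ratio = 3.58 / 6.88 = 0.5203
New dose (same interval) = 87.5 × 0.5203 = 45.53 mg

45.53 mg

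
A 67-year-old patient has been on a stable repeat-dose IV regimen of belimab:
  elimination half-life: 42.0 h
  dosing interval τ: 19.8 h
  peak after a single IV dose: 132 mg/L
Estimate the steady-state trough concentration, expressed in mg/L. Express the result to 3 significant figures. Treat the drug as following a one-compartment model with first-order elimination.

342 mg/L

k = ln2 / t½ = 0.693147 / 42.0 = 0.01650 h⁻¹
e^(−kτ) = e^(−0.01650 × 19.8) = 0.7213
Accumulation ratio R = 1 / (1 − e^(−kτ)) = 1 / (1 − 0.7213) = 3.588
Steady-state trough = C₀ × R × e^(−kτ) = 132 × 3.588 × 0.7213 = 341.6 mg/L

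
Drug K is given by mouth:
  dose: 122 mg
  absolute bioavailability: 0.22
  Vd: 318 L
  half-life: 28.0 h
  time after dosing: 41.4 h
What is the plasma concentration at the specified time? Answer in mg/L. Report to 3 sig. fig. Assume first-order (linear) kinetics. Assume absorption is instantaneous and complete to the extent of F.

Amount reaching circulation = F × Dose = 0.22 × 122.0 = 26.84 mg
C₀ = F·Dose / Vd = 26.84 / 318 = 0.08440 mg/L
k = ln2 / t½ = 0.693147 / 28.0 = 0.02476 h⁻¹
C = C₀ · e^(−k·t) = 0.08440 × e^(−0.02476 × 41.4)
  = 0.08440 × 0.3588 = 0.03028 mg/L

0.0303 mg/L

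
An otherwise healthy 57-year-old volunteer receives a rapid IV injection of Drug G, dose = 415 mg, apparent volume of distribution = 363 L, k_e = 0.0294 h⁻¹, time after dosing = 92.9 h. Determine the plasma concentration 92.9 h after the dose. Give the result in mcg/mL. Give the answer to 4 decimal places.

0.0745 mcg/mL

C₀ = Dose / Vd = 415.0 / 363 = 1.143 mg/L
C = C₀ · e^(−k·t) = 1.143 × e^(−0.02940 × 92.9)
  = 1.143 × 0.06514 = 0.07446 mg/L
(0.07446 mg/L = 0.07446 mcg/mL)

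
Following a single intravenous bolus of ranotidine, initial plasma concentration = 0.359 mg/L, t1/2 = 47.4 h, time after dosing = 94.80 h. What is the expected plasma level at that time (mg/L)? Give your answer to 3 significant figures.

k = ln2 / t½ = 0.693147 / 47.4 = 0.01462 h⁻¹
t / t½ = 94.80 / 47.4 = 2 half-lives
C = C₀ × (1/2)^2 = 0.3590 × 0.2500 = 0.08975 mg/L

0.0898 mg/L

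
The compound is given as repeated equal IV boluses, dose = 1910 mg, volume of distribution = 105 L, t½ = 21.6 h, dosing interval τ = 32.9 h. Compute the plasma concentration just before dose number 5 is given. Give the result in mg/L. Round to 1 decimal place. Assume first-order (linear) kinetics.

C₀ per dose = Dose / Vd = 1910 / 105 = 18.19 mg/L
k = ln2 / t½ = 0.693147 / 21.6 = 0.03209 h⁻¹
Fraction remaining after one interval: r = e^(−kτ) = e^(−0.03209 × 32.9) = 0.3479
Before dose 5, 4 doses have been given (aged 1τ, 2τ, 3τ, 4τ).
C_trough = C₀ × (r + r² + … + r^4) = C₀ × r(1−r^4)/(1−r)
        = 18.19 × 0.3479 × (1 − 0.01465) / (1 − 0.3479) = 9.562 mg/L

9.6 mg/L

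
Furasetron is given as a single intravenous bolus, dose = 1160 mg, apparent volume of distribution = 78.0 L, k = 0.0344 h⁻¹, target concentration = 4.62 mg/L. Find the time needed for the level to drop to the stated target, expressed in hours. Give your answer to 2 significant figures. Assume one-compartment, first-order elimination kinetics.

C₀ = Dose / Vd = 1160 / 78.0 = 14.87 mg/L
t = ln(C₀ / C) / k = ln(14.87 / 4.62) / 0.03440
  = ln(3.219) / 0.03440 = 1.169 / 0.03440 = 33.98 h

34 h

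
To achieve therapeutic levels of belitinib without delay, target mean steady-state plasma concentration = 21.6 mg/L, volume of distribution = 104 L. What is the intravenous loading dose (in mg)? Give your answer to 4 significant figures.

LD = Css × Vd = 21.6 × 104 = 2246 mg

2246 mg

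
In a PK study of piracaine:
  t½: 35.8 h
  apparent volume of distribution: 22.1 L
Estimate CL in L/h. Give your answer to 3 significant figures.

k = ln2 / t½ = 0.693147 / 35.8 = 0.01936 h⁻¹
CL = k × Vd = 0.01936 × 22.1 = 0.4279 L/h

0.428 L/h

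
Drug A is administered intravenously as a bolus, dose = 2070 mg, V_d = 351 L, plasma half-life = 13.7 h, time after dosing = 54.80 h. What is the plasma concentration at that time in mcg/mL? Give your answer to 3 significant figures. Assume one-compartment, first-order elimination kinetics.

C₀ = Dose / Vd = 2070 / 351 = 5.897 mg/L
k = ln2 / t½ = 0.693147 / 13.7 = 0.05059 h⁻¹
t / t½ = 54.80 / 13.7 = 4 half-lives
C = C₀ × (1/2)^4 = 5.897 × 0.06250 = 0.3686 mg/L
(0.3686 mg/L = 0.3686 mcg/mL)

0.369 mcg/mL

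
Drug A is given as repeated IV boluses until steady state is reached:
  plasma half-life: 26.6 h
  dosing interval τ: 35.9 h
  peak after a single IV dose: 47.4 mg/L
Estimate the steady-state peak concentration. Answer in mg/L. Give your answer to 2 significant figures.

78 mg/L

k = ln2 / t½ = 0.693147 / 26.6 = 0.02606 h⁻¹
e^(−kτ) = e^(−0.02606 × 35.9) = 0.3924
Accumulation ratio R = 1 / (1 − e^(−kτ)) = 1 / (1 − 0.3924) = 1.646
Steady-state peak = C₀ × R = 47.4 × 1.646 = 78.02 mg/L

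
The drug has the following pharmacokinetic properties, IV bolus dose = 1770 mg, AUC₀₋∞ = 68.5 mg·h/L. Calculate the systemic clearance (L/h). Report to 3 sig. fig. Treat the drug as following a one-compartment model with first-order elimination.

25.8 L/h

CL = Dose / AUC = 1770 / 68.5 = 25.84 L/h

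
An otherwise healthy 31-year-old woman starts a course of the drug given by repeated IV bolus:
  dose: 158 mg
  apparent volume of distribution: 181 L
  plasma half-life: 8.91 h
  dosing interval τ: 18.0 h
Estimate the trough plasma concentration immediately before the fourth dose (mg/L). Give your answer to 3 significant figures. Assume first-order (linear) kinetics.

C₀ per dose = Dose / Vd = 158 / 181 = 0.8729 mg/L
k = ln2 / t½ = 0.693147 / 8.91 = 0.07779 h⁻¹
Fraction remaining after one interval: r = e^(−kτ) = e^(−0.07779 × 18.0) = 0.2465
Before dose 4, 3 doses have been given (aged 1τ, 2τ, 3τ).
C_trough = C₀ × (r + r² + … + r^3) = C₀ × r(1−r^3)/(1−r)
        = 0.8729 × 0.2465 × (1 − 0.01498) / (1 − 0.2465) = 0.2813 mg/L

0.281 mg/L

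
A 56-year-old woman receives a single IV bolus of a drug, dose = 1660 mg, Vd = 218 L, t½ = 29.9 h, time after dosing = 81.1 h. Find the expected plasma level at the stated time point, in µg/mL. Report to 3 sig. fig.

C₀ = Dose / Vd = 1660 / 218 = 7.615 mg/L
k = ln2 / t½ = 0.693147 / 29.9 = 0.02318 h⁻¹
C = C₀ · e^(−k·t) = 7.615 × e^(−0.02318 × 81.1)
  = 7.615 × 0.1526 = 1.162 mg/L
(1.162 mg/L = 1.162 µg/mL)

1.16 µg/mL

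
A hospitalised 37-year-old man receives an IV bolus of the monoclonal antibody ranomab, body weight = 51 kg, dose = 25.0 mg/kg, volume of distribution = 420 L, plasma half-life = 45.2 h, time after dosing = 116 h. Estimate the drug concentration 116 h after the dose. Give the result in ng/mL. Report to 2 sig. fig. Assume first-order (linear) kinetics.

Total dose = 25.0 × 51 = 1275 mg
C₀ = Dose / Vd = 1275 / 420 = 3.036 mg/L
k = ln2 / t½ = 0.693147 / 45.2 = 0.01534 h⁻¹
C = C₀ · e^(−k·t) = 3.036 × e^(−0.01534 × 116)
  = 3.036 × 0.1687 = 0.5122 mg/L
Convert: 0.5122 mg/L × 1000 = 512.2 ng/mL

510 ng/mL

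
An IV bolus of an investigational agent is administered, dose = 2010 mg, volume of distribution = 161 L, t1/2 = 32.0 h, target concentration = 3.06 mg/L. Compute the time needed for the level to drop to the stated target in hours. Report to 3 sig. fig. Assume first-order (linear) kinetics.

C₀ = Dose / Vd = 2010 / 161 = 12.48 mg/L
k = ln2 / t½ = 0.693147 / 32.0 = 0.02166 h⁻¹
t = ln(C₀ / C) / k = ln(12.48 / 3.06) / 0.02166
  = ln(4.078) / 0.02166 = 1.406 / 0.02166 = 64.91 h

64.9 h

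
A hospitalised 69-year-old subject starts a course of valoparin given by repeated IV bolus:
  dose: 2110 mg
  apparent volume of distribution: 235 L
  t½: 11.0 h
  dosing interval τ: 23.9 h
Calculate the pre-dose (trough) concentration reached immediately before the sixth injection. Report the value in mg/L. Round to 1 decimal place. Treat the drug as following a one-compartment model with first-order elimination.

2.6 mg/L

C₀ per dose = Dose / Vd = 2110 / 235 = 8.979 mg/L
k = ln2 / t½ = 0.693147 / 11.0 = 0.06301 h⁻¹
Fraction remaining after one interval: r = e^(−kτ) = e^(−0.06301 × 23.9) = 0.2218
Before dose 6, 5 doses have been given (aged 1τ, 2τ, 3τ, 4τ, 5τ).
C_trough = C₀ × (r + r² + … + r^5) = C₀ × r(1−r^5)/(1−r)
        = 8.979 × 0.2218 × (1 − 0.0005368) / (1 − 0.2218) = 2.558 mg/L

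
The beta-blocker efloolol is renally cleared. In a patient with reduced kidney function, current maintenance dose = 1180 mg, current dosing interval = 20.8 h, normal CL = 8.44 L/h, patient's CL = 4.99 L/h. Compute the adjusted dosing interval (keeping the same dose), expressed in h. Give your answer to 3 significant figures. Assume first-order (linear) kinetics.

35.2 h

To keep the same average steady-state level, dosing rate must scale with clearance.
CL ratio = 4.99 / 8.44 = 0.5912
New interval (same dose) = 20.8 / 0.5912 = 35.18 h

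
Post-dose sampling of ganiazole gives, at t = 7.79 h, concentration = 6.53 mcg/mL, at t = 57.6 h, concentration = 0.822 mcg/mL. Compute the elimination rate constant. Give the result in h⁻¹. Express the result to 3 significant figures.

k = ln(C₁/C₂) / (t₂ − t₁) = ln(6.53/0.822) / (57.6 − 7.79)
  = 2.072 / 49.81 = 0.04160 h⁻¹

0.0416 h⁻¹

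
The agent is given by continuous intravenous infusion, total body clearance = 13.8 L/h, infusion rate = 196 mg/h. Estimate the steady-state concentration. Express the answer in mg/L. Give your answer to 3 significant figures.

At steady state Css = R₀ / CL = 196 / 13.80 = 14.20 mg/L

14.2 mg/L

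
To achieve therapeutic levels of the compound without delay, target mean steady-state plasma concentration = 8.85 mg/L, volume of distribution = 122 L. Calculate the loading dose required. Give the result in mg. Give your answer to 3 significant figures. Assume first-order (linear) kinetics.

1080 mg

LD = Css × Vd = 8.85 × 122 = 1080 mg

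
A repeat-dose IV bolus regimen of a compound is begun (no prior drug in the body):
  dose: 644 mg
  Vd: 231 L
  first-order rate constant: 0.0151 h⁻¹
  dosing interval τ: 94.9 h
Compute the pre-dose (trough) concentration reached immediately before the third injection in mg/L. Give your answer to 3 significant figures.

C₀ per dose = Dose / Vd = 644 / 231 = 2.788 mg/L
Fraction remaining after one interval: r = e^(−kτ) = e^(−0.01510 × 94.9) = 0.2386
Before dose 3, 2 doses have been given (aged 1τ, 2τ).
C_trough = C₀ × (r + r²) = 2.788 × (0.2386 + 0.05693) = 0.8239 mg/L

0.824 mg/L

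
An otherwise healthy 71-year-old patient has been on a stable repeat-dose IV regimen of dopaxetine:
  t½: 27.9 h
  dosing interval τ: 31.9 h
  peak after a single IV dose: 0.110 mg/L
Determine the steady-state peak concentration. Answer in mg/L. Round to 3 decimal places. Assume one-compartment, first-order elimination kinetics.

0.201 mg/L

k = ln2 / t½ = 0.693147 / 27.9 = 0.02484 h⁻¹
e^(−kτ) = e^(−0.02484 × 31.9) = 0.4528
Accumulation ratio R = 1 / (1 − e^(−kτ)) = 1 / (1 − 0.4528) = 1.827
Steady-state peak = C₀ × R = 0.110 × 1.827 = 0.2010 mg/L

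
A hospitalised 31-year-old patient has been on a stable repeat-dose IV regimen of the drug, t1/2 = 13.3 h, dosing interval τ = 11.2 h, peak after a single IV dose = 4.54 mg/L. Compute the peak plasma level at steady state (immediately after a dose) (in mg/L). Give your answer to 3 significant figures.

k = ln2 / t½ = 0.693147 / 13.3 = 0.05212 h⁻¹
e^(−kτ) = e^(−0.05212 × 11.2) = 0.5578
Accumulation ratio R = 1 / (1 − e^(−kτ)) = 1 / (1 − 0.5578) = 2.261
Steady-state peak = C₀ × R = 4.54 × 2.261 = 10.26 mg/L

10.3 mg/L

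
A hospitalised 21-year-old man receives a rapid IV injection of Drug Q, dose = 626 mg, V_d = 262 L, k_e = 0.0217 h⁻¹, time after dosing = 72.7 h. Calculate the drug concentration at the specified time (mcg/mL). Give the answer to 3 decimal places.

0.493 mcg/mL

C₀ = Dose / Vd = 626.0 / 262 = 2.389 mg/L
C = C₀ · e^(−k·t) = 2.389 × e^(−0.02170 × 72.7)
  = 2.389 × 0.2065 = 0.4933 mg/L
(0.4933 mg/L = 0.4933 mcg/mL)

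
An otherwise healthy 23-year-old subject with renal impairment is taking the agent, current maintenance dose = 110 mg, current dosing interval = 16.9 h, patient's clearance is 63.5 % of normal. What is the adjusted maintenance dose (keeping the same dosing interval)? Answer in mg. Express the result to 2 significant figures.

70 mg

To keep the same average steady-state level, dosing rate must scale with clearance.
CL ratio = 63.5 / 100 = 0.6350
New dose (same interval) = 110 × 0.6350 = 69.85 mg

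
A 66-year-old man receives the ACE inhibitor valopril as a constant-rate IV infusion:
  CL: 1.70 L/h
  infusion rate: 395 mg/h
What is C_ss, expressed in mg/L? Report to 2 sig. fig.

230 mg/L

At steady state Css = R₀ / CL = 395 / 1.700 = 232.4 mg/L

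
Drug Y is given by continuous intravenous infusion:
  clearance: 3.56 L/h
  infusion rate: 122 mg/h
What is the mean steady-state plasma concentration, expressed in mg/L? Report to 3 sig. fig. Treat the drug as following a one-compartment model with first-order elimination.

34.3 mg/L

At steady state Css = R₀ / CL = 122 / 3.560 = 34.27 mg/L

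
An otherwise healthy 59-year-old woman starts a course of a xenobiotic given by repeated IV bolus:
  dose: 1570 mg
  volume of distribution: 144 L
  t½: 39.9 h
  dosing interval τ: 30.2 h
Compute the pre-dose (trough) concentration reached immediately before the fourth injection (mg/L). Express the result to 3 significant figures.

C₀ per dose = Dose / Vd = 1570 / 144 = 10.90 mg/L
k = ln2 / t½ = 0.693147 / 39.9 = 0.01737 h⁻¹
Fraction remaining after one interval: r = e^(−kτ) = e^(−0.01737 × 30.2) = 0.5918
Before dose 4, 3 doses have been given (aged 1τ, 2τ, 3τ).
C_trough = C₀ × (r + r² + … + r^3) = C₀ × r(1−r^3)/(1−r)
        = 10.90 × 0.5918 × (1 − 0.2073) / (1 − 0.5918) = 12.53 mg/L

12.5 mg/L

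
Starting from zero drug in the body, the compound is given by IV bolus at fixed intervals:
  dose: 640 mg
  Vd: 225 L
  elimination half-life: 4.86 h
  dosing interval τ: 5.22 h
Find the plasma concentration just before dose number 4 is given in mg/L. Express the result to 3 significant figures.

C₀ per dose = Dose / Vd = 640 / 225 = 2.844 mg/L
k = ln2 / t½ = 0.693147 / 4.86 = 0.1426 h⁻¹
Fraction remaining after one interval: r = e^(−kτ) = e^(−0.1426 × 5.22) = 0.4750
Before dose 4, 3 doses have been given (aged 1τ, 2τ, 3τ).
C_trough = C₀ × (r + r² + … + r^3) = C₀ × r(1−r^3)/(1−r)
        = 2.844 × 0.4750 × (1 − 0.1072) / (1 − 0.4750) = 2.297 mg/L

2.30 mg/L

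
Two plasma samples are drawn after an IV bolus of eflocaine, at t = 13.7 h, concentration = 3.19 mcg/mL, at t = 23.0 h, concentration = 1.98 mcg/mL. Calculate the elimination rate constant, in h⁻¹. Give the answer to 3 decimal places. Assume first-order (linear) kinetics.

0.051 h⁻¹

k = ln(C₁/C₂) / (t₂ − t₁) = ln(3.19/1.98) / (23.0 − 13.7)
  = 0.4769 / 9.300 = 0.05128 h⁻¹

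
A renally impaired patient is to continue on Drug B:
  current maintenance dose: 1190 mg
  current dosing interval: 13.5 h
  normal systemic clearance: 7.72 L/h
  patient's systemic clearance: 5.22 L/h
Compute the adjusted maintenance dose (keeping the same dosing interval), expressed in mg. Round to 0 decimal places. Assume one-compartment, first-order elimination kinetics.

To keep the same average steady-state level, dosing rate must scale with clearance.
CL ratio = 5.22 / 7.72 = 0.6762
New dose (same interval) = 1190 × 0.6762 = 804.7 mg

805 mg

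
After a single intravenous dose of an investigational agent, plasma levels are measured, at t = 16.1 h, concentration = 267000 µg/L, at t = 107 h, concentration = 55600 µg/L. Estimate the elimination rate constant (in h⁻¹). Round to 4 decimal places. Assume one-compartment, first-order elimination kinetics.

0.0173 h⁻¹

k = ln(C₁/C₂) / (t₂ − t₁) = ln(267000/55600) / (107 − 16.1)
  = 1.569 / 90.90 = 0.01726 h⁻¹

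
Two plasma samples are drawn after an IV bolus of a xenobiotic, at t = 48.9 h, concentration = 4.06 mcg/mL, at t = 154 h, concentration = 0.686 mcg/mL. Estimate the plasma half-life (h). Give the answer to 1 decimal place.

k = ln(C₁/C₂) / (t₂ − t₁) = ln(4.06/0.686) / (154 − 48.9)
  = 1.778 / 105.1 = 0.01692 h⁻¹
t½ = ln2 / k = 0.693147 / 0.01692 = 40.97 h

41.0 h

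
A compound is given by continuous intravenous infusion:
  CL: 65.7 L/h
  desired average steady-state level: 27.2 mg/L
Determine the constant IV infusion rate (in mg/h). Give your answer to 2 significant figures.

1800 mg/h

At steady state, infusion rate R₀ = Css × CL = 27.2 × 65.70 = 1787 mg/h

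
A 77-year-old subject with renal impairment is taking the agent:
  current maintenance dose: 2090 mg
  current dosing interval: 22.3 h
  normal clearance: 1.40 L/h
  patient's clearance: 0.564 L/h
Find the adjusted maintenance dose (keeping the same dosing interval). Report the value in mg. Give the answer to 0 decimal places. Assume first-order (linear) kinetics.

842 mg

To keep the same average steady-state level, dosing rate must scale with clearance.
CL ratio = 0.564 / 1.40 = 0.4029
New dose (same interval) = 2090 × 0.4029 = 842.1 mg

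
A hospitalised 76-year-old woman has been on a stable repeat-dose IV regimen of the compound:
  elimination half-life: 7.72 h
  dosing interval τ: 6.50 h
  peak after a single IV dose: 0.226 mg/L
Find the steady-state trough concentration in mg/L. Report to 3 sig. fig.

0.285 mg/L

k = ln2 / t½ = 0.693147 / 7.72 = 0.08979 h⁻¹
e^(−kτ) = e^(−0.08979 × 6.50) = 0.5579
Accumulation ratio R = 1 / (1 − e^(−kτ)) = 1 / (1 − 0.5579) = 2.262
Steady-state trough = C₀ × R × e^(−kτ) = 0.226 × 2.262 × 0.5579 = 0.2852 mg/L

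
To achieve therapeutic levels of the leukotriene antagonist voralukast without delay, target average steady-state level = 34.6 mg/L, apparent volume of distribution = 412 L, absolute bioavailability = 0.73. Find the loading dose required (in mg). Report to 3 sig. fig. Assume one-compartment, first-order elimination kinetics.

LD = Css × Vd / F = 34.6 × 412 / 0.73 = 19530 mg

19500 mg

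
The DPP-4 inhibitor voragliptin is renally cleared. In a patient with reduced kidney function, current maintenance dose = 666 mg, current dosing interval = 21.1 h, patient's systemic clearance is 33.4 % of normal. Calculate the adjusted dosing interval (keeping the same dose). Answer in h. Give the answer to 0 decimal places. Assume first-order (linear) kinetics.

To keep the same average steady-state level, dosing rate must scale with clearance.
CL ratio = 33.4 / 100 = 0.3340
New interval (same dose) = 21.1 / 0.3340 = 63.17 h

63 h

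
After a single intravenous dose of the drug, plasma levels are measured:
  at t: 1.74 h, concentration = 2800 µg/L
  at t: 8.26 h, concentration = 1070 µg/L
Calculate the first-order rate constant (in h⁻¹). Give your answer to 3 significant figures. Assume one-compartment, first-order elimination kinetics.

k = ln(C₁/C₂) / (t₂ − t₁) = ln(2800/1070) / (8.26 − 1.74)
  = 0.9620 / 6.520 = 0.1475 h⁻¹

0.148 h⁻¹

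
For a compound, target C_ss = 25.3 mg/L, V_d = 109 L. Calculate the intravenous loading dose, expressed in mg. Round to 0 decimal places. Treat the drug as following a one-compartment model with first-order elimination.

LD = Css × Vd = 25.3 × 109 = 2758 mg

2758 mg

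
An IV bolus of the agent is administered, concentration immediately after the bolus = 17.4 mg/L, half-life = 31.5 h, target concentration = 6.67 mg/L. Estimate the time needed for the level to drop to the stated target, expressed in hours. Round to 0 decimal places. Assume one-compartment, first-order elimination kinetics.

k = ln2 / t½ = 0.693147 / 31.5 = 0.02200 h⁻¹
t = ln(C₀ / C) / k = ln(17.40 / 6.67) / 0.02200
  = ln(2.609) / 0.02200 = 0.9590 / 0.02200 = 43.59 h

44 h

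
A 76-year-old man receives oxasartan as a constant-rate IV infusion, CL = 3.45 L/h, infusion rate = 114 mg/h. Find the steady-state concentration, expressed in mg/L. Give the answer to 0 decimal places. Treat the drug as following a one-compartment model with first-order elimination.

At steady state Css = R₀ / CL = 114 / 3.450 = 33.04 mg/L

33 mg/L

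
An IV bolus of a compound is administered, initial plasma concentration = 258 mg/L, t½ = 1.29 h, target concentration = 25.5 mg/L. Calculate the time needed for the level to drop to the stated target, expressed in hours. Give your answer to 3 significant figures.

4.31 h

k = ln2 / t½ = 0.693147 / 1.29 = 0.5373 h⁻¹
t = ln(C₀ / C) / k = ln(258.0 / 25.5) / 0.5373
  = ln(10.12) / 0.5373 = 2.315 / 0.5373 = 4.309 h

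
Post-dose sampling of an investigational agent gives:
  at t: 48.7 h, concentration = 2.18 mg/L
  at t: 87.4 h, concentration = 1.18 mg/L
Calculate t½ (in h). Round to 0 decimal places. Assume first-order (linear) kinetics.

44 h

k = ln(C₁/C₂) / (t₂ − t₁) = ln(2.18/1.18) / (87.4 − 48.7)
  = 0.6138 / 38.70 = 0.01586 h⁻¹
t½ = ln2 / k = 0.693147 / 0.01586 = 43.70 h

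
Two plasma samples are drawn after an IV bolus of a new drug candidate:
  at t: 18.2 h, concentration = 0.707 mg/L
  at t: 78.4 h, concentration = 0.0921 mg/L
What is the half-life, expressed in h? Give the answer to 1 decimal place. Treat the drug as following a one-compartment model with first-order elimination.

20.5 h

k = ln(C₁/C₂) / (t₂ − t₁) = ln(0.707/0.0921) / (78.4 − 18.2)
  = 2.038 / 60.20 = 0.03385 h⁻¹
t½ = ln2 / k = 0.693147 / 0.03385 = 20.48 h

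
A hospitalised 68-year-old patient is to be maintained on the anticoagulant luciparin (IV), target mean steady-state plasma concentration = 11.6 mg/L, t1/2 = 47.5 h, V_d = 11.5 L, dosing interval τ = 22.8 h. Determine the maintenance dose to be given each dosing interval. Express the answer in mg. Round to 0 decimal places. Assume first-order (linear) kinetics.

k = ln2 / t½ = 0.693147 / 47.5 = 0.01459 h⁻¹
CL = k × Vd = 0.01459 × 11.5 = 0.1678 L/h
At steady state, Dose/τ = Css × CL.
Dose = Css × CL × τ = 11.6 × 0.1678 × 22.8 = 44.38 mg

44 mg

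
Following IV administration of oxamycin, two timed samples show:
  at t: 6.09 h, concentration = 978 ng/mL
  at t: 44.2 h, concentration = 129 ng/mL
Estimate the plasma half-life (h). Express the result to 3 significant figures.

13.0 h

k = ln(C₁/C₂) / (t₂ − t₁) = ln(978/129) / (44.2 − 6.09)
  = 2.026 / 38.11 = 0.05316 h⁻¹
t½ = ln2 / k = 0.693147 / 0.05316 = 13.04 h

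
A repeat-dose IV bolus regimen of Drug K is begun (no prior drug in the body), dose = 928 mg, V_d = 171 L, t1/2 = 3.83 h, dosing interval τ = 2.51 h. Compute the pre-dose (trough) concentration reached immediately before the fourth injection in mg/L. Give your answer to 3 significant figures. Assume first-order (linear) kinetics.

C₀ per dose = Dose / Vd = 928 / 171 = 5.427 mg/L
k = ln2 / t½ = 0.693147 / 3.83 = 0.1810 h⁻¹
Fraction remaining after one interval: r = e^(−kτ) = e^(−0.1810 × 2.51) = 0.6349
Before dose 4, 3 doses have been given (aged 1τ, 2τ, 3τ).
C_trough = C₀ × (r + r² + … + r^3) = C₀ × r(1−r^3)/(1−r)
        = 5.427 × 0.6349 × (1 − 0.2559) / (1 − 0.6349) = 7.022 mg/L

7.02 mg/L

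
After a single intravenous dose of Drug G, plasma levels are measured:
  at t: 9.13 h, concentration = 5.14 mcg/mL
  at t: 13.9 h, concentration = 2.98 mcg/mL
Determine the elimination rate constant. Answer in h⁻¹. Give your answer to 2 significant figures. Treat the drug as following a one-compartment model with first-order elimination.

k = ln(C₁/C₂) / (t₂ − t₁) = ln(5.14/2.98) / (13.9 − 9.13)
  = 0.5451 / 4.770 = 0.1143 h⁻¹

0.11 h⁻¹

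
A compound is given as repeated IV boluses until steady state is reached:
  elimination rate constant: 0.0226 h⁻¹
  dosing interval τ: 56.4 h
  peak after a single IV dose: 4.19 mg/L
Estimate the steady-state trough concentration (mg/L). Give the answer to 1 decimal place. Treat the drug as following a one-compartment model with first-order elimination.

e^(−kτ) = e^(−0.02260 × 56.4) = 0.2795
Accumulation ratio R = 1 / (1 − e^(−kτ)) = 1 / (1 − 0.2795) = 1.388
Steady-state trough = C₀ × R × e^(−kτ) = 4.19 × 1.388 × 0.2795 = 1.625 mg/L

1.6 mg/L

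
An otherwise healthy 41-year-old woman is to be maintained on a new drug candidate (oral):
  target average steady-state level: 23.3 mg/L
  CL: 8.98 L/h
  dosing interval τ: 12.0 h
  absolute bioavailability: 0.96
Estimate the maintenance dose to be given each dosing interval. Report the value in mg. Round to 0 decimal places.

At steady state, F × (Dose/τ) = Css × CL.
Dose = Css × CL × τ / F = 23.3 × 8.980 × 12.0 / 0.96 = 2615 mg

2615 mg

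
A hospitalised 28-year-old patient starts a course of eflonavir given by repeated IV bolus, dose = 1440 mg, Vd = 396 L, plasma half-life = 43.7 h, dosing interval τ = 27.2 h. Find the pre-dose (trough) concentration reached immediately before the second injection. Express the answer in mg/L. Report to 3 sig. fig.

2.36 mg/L

C₀ per dose = Dose / Vd = 1440 / 396 = 3.636 mg/L
k = ln2 / t½ = 0.693147 / 43.7 = 0.01586 h⁻¹
Fraction remaining after one interval: r = e^(−kτ) = e^(−0.01586 × 27.2) = 0.6496
Before dose 2, 1 dose has been given (aged 1τ).
C_trough = C₀ × r = 3.636 × 0.6496 = 2.362 mg/L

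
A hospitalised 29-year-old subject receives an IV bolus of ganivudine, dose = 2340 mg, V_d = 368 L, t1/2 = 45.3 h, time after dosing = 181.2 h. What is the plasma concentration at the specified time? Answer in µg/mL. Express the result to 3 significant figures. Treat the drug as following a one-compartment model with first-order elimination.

0.397 µg/mL

C₀ = Dose / Vd = 2340 / 368 = 6.359 mg/L
k = ln2 / t½ = 0.693147 / 45.3 = 0.01530 h⁻¹
t / t½ = 181.2 / 45.3 = 4 half-lives
C = C₀ × (1/2)^4 = 6.359 × 0.06250 = 0.3974 mg/L
(0.3974 mg/L = 0.3974 µg/mL)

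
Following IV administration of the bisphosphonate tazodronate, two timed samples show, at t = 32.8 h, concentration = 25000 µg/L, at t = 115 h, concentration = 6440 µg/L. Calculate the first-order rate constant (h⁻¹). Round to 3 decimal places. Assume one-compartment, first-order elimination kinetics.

0.017 h⁻¹

k = ln(C₁/C₂) / (t₂ − t₁) = ln(25000/6440) / (115 − 32.8)
  = 1.356 / 82.20 = 0.01650 h⁻¹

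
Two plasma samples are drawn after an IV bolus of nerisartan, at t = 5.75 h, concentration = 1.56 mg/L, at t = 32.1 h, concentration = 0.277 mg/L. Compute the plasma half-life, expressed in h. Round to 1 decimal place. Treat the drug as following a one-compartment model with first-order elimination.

10.6 h

k = ln(C₁/C₂) / (t₂ − t₁) = ln(1.56/0.277) / (32.1 − 5.75)
  = 1.728 / 26.35 = 0.06558 h⁻¹
t½ = ln2 / k = 0.693147 / 0.06558 = 10.57 h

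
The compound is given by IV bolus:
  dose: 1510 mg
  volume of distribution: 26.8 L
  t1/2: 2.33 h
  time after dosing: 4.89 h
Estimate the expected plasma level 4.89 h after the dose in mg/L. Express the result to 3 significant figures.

C₀ = Dose / Vd = 1510 / 26.8 = 56.34 mg/L
k = ln2 / t½ = 0.693147 / 2.33 = 0.2975 h⁻¹
C = C₀ · e^(−k·t) = 56.34 × e^(−0.2975 × 4.89)
  = 56.34 × 0.2335 = 13.16 mg/L

13.2 mg/L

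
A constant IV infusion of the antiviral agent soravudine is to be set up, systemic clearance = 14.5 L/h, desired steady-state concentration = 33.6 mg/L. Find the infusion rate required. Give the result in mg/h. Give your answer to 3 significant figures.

At steady state, infusion rate R₀ = Css × CL = 33.6 × 14.50 = 487.2 mg/h

487 mg/h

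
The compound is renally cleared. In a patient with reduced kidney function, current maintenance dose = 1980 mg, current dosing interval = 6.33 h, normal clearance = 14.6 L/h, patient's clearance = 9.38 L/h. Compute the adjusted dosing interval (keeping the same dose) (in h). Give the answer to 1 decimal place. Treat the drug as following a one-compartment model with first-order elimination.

To keep the same average steady-state level, dosing rate must scale with clearance.
CL ratio = 9.38 / 14.6 = 0.6425
New interval (same dose) = 6.33 / 0.6425 = 9.852 h

9.9 h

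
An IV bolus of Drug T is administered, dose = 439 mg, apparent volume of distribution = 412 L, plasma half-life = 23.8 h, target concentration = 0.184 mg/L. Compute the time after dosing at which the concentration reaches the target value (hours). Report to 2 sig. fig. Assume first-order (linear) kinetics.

C₀ = Dose / Vd = 439.0 / 412 = 1.066 mg/L
k = ln2 / t½ = 0.693147 / 23.8 = 0.02912 h⁻¹
t = ln(C₀ / C) / k = ln(1.066 / 0.184) / 0.02912
  = ln(5.793) / 0.02912 = 1.757 / 0.02912 = 60.34 h

60 h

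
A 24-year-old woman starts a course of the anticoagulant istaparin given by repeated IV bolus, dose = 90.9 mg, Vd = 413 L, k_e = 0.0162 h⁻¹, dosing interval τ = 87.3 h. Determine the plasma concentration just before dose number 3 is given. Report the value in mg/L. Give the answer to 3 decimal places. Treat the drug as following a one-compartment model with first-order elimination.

0.067 mg/L

C₀ per dose = Dose / Vd = 90.9 / 413 = 0.2201 mg/L
Fraction remaining after one interval: r = e^(−kτ) = e^(−0.01620 × 87.3) = 0.2431
Before dose 3, 2 doses have been given (aged 1τ, 2τ).
C_trough = C₀ × (r + r²) = 0.2201 × (0.2431 + 0.05910) = 0.06651 mg/L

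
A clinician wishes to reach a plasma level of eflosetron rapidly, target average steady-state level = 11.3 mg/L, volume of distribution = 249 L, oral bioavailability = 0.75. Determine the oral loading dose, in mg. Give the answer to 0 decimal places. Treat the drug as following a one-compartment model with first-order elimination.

LD = Css × Vd / F = 11.3 × 249 / 0.75 = 3752 mg

3752 mg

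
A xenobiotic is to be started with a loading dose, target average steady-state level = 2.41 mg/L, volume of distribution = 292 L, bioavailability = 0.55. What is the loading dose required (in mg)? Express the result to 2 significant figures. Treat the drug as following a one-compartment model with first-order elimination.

LD = Css × Vd / F = 2.41 × 292 / 0.55 = 1279 mg

1300 mg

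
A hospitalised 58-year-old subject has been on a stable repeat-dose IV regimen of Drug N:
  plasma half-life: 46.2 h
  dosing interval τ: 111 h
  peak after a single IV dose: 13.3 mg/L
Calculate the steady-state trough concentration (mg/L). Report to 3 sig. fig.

3.10 mg/L

k = ln2 / t½ = 0.693147 / 46.2 = 0.01500 h⁻¹
e^(−kτ) = e^(−0.01500 × 111) = 0.1892
Accumulation ratio R = 1 / (1 − e^(−kτ)) = 1 / (1 − 0.1892) = 1.233
Steady-state trough = C₀ × R × e^(−kτ) = 13.3 × 1.233 × 0.1892 = 3.103 mg/L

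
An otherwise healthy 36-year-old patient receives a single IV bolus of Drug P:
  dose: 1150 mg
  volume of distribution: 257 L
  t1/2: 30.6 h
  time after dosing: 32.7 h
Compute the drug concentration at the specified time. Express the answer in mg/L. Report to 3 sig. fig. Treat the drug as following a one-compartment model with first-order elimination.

C₀ = Dose / Vd = 1150 / 257 = 4.475 mg/L
k = ln2 / t½ = 0.693147 / 30.6 = 0.02265 h⁻¹
C = C₀ · e^(−k·t) = 4.475 × e^(−0.02265 × 32.7)
  = 4.475 × 0.4768 = 2.134 mg/L

2.13 mg/L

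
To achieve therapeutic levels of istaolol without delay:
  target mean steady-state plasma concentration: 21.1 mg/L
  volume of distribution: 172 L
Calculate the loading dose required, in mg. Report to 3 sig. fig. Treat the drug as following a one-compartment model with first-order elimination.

3630 mg

LD = Css × Vd = 21.1 × 172 = 3629 mg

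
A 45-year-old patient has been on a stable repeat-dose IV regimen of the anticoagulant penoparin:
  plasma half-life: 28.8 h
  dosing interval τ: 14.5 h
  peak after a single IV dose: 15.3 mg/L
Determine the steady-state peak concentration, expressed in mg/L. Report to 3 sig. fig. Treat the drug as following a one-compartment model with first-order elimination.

k = ln2 / t½ = 0.693147 / 28.8 = 0.02407 h⁻¹
e^(−kτ) = e^(−0.02407 × 14.5) = 0.7054
Accumulation ratio R = 1 / (1 − e^(−kτ)) = 1 / (1 − 0.7054) = 3.394
Steady-state peak = C₀ × R = 15.3 × 3.394 = 51.93 mg/L

51.9 mg/L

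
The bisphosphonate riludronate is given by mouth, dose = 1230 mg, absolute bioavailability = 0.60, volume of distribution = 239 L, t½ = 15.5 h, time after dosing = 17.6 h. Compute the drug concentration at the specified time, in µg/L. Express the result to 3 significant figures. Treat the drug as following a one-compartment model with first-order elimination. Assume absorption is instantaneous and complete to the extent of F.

1410 µg/L

Amount reaching circulation = F × Dose = 0.60 × 1230 = 738.0 mg
C₀ = F·Dose / Vd = 738.0 / 239 = 3.088 mg/L
k = ln2 / t½ = 0.693147 / 15.5 = 0.04472 h⁻¹
C = C₀ · e^(−k·t) = 3.088 × e^(−0.04472 × 17.6)
  = 3.088 × 0.4552 = 1.406 mg/L
Convert: 1.406 mg/L × 1000 = 1406 µg/L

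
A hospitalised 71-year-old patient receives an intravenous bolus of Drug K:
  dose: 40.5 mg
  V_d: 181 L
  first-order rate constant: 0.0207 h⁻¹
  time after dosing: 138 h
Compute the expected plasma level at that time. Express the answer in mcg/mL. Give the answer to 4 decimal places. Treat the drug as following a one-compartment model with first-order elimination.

0.0129 mcg/mL

C₀ = Dose / Vd = 40.50 / 181 = 0.2238 mg/L
C = C₀ · e^(−k·t) = 0.2238 × e^(−0.02070 × 138)
  = 0.2238 × 0.05746 = 0.01286 mg/L
(0.01286 mg/L = 0.01286 mcg/mL)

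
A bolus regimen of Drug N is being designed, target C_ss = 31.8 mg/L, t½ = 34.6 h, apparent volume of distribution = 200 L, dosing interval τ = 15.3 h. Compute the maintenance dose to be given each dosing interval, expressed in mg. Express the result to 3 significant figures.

k = ln2 / t½ = 0.693147 / 34.6 = 0.02003 h⁻¹
CL = k × Vd = 0.02003 × 200 = 4.006 L/h
At steady state, Dose/τ = Css × CL.
Dose = Css × CL × τ = 31.8 × 4.006 × 15.3 = 1949 mg

1950 mg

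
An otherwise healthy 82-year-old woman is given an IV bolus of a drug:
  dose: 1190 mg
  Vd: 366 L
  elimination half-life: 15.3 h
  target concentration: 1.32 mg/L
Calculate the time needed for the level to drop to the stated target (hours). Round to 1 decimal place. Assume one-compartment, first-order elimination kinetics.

C₀ = Dose / Vd = 1190 / 366 = 3.251 mg/L
k = ln2 / t½ = 0.693147 / 15.3 = 0.04530 h⁻¹
t = ln(C₀ / C) / k = ln(3.251 / 1.32) / 0.04530
  = ln(2.463) / 0.04530 = 0.9014 / 0.04530 = 19.90 h

19.9 h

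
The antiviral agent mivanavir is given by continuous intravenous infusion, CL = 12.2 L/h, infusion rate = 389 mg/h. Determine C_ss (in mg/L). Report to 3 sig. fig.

31.9 mg/L

At steady state Css = R₀ / CL = 389 / 12.20 = 31.89 mg/L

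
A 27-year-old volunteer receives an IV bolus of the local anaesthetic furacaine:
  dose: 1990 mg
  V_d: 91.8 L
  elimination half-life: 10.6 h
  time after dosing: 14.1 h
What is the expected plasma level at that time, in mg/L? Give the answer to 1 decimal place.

C₀ = Dose / Vd = 1990 / 91.8 = 21.68 mg/L
k = ln2 / t½ = 0.693147 / 10.6 = 0.06539 h⁻¹
C = C₀ · e^(−k·t) = 21.68 × e^(−0.06539 × 14.1)
  = 21.68 × 0.3977 = 8.622 mg/L

8.6 mg/L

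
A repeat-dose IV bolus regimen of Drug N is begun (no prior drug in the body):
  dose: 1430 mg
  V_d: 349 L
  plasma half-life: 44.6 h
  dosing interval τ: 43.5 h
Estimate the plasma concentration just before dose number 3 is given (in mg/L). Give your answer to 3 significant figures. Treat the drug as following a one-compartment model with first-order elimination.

C₀ per dose = Dose / Vd = 1430 / 349 = 4.097 mg/L
k = ln2 / t½ = 0.693147 / 44.6 = 0.01554 h⁻¹
Fraction remaining after one interval: r = e^(−kτ) = e^(−0.01554 × 43.5) = 0.5087
Before dose 3, 2 doses have been given (aged 1τ, 2τ).
C_trough = C₀ × (r + r²) = 4.097 × (0.5087 + 0.2588) = 3.144 mg/L

3.14 mg/L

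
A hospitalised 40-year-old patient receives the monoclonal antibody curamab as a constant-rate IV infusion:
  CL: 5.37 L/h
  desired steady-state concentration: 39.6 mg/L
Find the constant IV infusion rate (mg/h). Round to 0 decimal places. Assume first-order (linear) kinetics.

213 mg/h

At steady state, infusion rate R₀ = Css × CL = 39.6 × 5.370 = 212.7 mg/h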